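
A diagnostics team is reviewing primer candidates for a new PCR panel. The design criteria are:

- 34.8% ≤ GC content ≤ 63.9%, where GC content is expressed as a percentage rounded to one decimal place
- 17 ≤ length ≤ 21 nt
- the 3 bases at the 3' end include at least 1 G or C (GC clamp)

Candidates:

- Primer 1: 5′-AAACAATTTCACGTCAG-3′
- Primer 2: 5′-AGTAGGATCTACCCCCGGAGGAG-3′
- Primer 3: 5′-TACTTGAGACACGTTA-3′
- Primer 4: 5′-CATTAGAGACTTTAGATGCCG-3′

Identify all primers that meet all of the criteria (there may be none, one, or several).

Primer 1 (17 nt, A=7 T=4 G=2 C=4): GC 6/17 = 35.3% ✓; length 17 ✓; 3' end CAG has 2 G/C ✓ — passes.
Primer 2 (23 nt, A=6 T=3 G=8 C=6): GC 14/23 = 60.9% ✓; length 23, outside 17–21 ✗; 3' end GAG has 2 G/C ✓ — fails.
Primer 3 (16 nt, A=5 T=5 G=3 C=3): GC 6/16 = 37.5% ✓; length 16, outside 17–21 ✗; 3' end TTA has 0 G/C, need ≥1 ✗ — fails.
Primer 4 (21 nt, A=6 T=6 G=5 C=4): GC 9/21 = 42.9% ✓; length 21 ✓; 3' end CCG has 3 G/C ✓ — passes.

Primer 1 and Primer 4.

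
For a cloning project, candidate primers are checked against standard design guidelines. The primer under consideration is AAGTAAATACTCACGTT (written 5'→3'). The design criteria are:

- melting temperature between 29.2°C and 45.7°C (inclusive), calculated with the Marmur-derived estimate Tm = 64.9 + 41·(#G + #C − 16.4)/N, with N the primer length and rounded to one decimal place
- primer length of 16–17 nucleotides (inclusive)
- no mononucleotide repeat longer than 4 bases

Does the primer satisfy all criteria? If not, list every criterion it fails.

Meets all criteria.

Base counts: A=7, T=5, G=2, C=3 (length 17).
Tm: Tm = 64.9 + 41·(5 − 16.4)/17 = 37.4°C ✓
length: length 17 ✓
homopolymer run: longest run = 3 ✓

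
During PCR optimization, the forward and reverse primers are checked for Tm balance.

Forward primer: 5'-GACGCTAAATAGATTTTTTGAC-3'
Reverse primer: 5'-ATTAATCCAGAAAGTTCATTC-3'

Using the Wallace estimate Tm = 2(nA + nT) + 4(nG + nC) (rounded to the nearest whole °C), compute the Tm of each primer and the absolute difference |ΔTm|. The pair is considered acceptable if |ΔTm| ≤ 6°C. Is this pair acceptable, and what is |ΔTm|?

Forward: A=7 T=8 G=4 C=3 → Tm = 2·15 + 4·7 = 58°C.
Reverse: A=8 T=7 G=2 C=4 → Tm = 2·15 + 4·6 = 54°C.
|ΔTm| = |58 − 54| = 4°C, ≤ 6°C.

|ΔTm| = 4°C; the pair is acceptable.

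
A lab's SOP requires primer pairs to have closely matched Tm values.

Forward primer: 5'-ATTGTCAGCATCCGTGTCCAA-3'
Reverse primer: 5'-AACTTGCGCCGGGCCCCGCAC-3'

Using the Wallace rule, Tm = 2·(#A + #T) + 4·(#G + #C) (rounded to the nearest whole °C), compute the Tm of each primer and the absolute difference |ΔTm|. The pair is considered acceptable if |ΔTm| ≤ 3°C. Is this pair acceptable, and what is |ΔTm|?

Forward: A=5 T=6 G=4 C=6 → Tm = 2·11 + 4·10 = 62°C.
Reverse: A=3 T=2 G=6 C=10 → Tm = 2·5 + 4·16 = 74°C.
|ΔTm| = |62 − 74| = 12°C, > 3°C.

|ΔTm| = 12°C; the pair is not acceptable.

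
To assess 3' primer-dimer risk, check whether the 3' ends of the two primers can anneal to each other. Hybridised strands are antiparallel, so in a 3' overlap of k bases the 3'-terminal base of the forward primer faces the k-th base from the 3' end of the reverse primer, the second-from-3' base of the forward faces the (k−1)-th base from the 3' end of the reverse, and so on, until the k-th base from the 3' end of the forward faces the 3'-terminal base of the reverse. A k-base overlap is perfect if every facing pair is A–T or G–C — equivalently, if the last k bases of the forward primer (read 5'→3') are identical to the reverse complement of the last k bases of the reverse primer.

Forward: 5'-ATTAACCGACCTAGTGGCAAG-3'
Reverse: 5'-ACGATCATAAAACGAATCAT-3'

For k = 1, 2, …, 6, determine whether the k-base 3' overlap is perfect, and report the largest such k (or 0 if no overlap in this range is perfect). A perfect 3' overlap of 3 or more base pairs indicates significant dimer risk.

Last 6 bases (5'→3') — forward …GGCAAG, reverse …AATCAT.
Reverse complement of the reverse primer's last 6 bases: ATGATT; its first k bases are the reverse complement of the reverse primer's last k bases, so a perfect k-base overlap needs the forward primer's last k bases to equal them.
Comparing (forward last k vs required): k=1: G vs A ✗; k=2: AG vs AT ✗; k=3: AAG vs ATG ✗; k=4: CAAG vs ATGA ✗; k=5: GCAAG vs ATGAT ✗; k=6: GGCAAG vs ATGATT ✗.
No overlap length from 1 to 6 is perfect, so the longest perfect 3' overlap is 0.

Longest perfect overlap: 0 complementary base pairs; below the dimer-risk threshold (threshold 3).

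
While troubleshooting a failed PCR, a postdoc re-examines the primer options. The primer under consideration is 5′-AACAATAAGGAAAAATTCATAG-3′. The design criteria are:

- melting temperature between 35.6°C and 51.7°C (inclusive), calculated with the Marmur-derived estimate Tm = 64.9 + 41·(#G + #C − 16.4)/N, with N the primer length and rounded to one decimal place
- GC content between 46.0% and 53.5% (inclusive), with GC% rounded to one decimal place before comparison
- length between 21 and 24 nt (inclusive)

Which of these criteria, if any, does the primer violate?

Fails: GC content.

Base counts: A=13, T=4, G=3, C=2 (length 22).
Tm: Tm = 64.9 + 41·(5 − 16.4)/22 = 43.7°C ✓
GC content: GC 5/22 = 22.7%, outside 46.0–53.5% ✗
length: length 22 ✓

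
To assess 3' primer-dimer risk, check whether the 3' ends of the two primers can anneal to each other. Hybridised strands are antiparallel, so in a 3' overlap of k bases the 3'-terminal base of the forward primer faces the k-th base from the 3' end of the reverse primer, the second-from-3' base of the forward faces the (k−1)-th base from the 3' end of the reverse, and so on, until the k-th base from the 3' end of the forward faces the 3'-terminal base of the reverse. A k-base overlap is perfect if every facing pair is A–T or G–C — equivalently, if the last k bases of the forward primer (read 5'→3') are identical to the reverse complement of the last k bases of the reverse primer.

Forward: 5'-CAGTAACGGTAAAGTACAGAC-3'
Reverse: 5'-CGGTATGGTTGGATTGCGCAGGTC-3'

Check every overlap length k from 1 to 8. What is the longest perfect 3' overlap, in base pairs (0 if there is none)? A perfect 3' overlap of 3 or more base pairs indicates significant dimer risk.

Longest perfect overlap: 3 complementary base pairs; significant dimer risk (threshold 3).

Last 8 bases (5'→3') — forward …GTACAGAC, reverse …CGCAGGTC.
Reverse complement of the reverse primer's last 8 bases: GACCTGCG; its first k bases are the reverse complement of the reverse primer's last k bases, so a perfect k-base overlap needs the forward primer's last k bases to equal them.
Comparing (forward last k vs required): k=1: C vs G ✗; k=2: AC vs GA ✗; k=3: GAC vs GAC ✓; k=4: AGAC vs GACC ✗; k=5: CAGAC vs GACCT ✗; k=6: ACAGAC vs GACCTG ✗; k=7: TACAGAC vs GACCTGC ✗; k=8: GTACAGAC vs GACCTGCG ✗.
Only k = 3 is perfect, so the longest perfect 3' overlap is 3.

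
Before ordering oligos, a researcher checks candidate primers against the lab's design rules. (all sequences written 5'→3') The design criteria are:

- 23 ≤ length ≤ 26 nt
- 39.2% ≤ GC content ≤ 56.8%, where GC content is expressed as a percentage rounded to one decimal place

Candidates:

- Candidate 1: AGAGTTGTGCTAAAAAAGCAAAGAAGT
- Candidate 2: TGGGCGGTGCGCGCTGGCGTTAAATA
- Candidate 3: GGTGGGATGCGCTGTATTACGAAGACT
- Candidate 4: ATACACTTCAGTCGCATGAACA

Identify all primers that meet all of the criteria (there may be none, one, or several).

Candidate 1 (27 nt, A=13 T=5 G=7 C=2): length 27, outside 23–26 ✗; GC 9/27 = 33.3%, outside 39.2–56.8% ✗ — fails.
Candidate 2 (26 nt, A=4 T=6 G=11 C=5): length 26 ✓; GC 16/26 = 61.5%, outside 39.2–56.8% ✗ — fails.
Candidate 3 (27 nt, A=6 T=7 G=10 C=4): length 27, outside 23–26 ✗; GC 14/27 = 51.9% ✓ — fails.
Candidate 4 (22 nt, A=8 T=5 G=3 C=6): length 22, outside 23–26 ✗; GC 9/22 = 40.9% ✓ — fails.

None of the candidates satisfy all criteria.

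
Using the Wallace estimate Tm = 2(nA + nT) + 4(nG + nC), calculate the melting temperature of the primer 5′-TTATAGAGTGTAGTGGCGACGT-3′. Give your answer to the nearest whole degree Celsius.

64°C

Base counts: A=5, T=7, G=8, C=2 (length 22).
Tm = 2·(5+7) + 4·(8+2) = 2·12 + 4·10 = 24 + 40 = 64°C.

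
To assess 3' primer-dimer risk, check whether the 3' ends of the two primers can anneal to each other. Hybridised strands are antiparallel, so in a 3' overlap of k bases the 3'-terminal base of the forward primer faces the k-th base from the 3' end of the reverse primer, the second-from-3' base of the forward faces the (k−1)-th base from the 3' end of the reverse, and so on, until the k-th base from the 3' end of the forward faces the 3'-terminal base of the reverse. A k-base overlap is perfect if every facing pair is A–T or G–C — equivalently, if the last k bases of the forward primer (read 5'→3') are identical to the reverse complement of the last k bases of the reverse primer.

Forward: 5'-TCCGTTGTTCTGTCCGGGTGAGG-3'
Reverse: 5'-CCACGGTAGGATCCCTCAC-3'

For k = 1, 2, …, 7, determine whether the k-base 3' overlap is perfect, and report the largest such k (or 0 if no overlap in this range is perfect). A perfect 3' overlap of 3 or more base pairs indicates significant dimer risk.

Longest perfect overlap: 6 complementary base pairs; significant dimer risk (threshold 3).

Last 7 bases (5'→3') — forward …GGTGAGG, reverse …CCCTCAC.
Reverse complement of the reverse primer's last 7 bases: GTGAGGG; its first k bases are the reverse complement of the reverse primer's last k bases, so a perfect k-base overlap needs the forward primer's last k bases to equal them.
Comparing (forward last k vs required): k=1: G vs G ✓; k=2: GG vs GT ✗; k=3: AGG vs GTG ✗; k=4: GAGG vs GTGA ✗; k=5: TGAGG vs GTGAG ✗; k=6: GTGAGG vs GTGAGG ✓; k=7: GGTGAGG vs GTGAGGG ✗.
Perfect overlaps at k = 1, 6; the largest is 6.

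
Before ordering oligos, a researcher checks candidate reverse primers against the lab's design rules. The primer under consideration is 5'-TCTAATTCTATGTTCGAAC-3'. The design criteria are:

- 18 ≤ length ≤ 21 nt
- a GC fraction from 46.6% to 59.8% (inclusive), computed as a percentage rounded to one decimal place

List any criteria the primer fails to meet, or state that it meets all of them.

Fails: GC content.

Base counts: A=5, T=8, G=2, C=4 (length 19).
length: length 19 ✓
GC content: GC 6/19 = 31.6%, outside 46.6–59.8% ✗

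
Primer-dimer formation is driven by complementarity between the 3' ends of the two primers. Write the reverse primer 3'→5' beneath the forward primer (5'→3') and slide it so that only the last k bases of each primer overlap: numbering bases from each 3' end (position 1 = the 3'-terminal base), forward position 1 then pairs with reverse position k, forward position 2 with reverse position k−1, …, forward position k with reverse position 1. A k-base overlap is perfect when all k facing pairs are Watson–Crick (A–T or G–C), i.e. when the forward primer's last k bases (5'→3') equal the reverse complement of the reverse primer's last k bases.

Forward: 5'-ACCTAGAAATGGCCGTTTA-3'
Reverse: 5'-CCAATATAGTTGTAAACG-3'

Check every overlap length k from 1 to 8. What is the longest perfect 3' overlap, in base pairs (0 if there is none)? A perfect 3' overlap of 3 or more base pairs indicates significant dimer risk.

Last 8 bases (5'→3') — forward …GCCGTTTA, reverse …TGTAAACG.
Reverse complement of the reverse primer's last 8 bases: CGTTTACA; its first k bases are the reverse complement of the reverse primer's last k bases, so a perfect k-base overlap needs the forward primer's last k bases to equal them.
Comparing (forward last k vs required): k=1: A vs C ✗; k=2: TA vs CG ✗; k=3: TTA vs CGT ✗; k=4: TTTA vs CGTT ✗; k=5: GTTTA vs CGTTT ✗; k=6: CGTTTA vs CGTTTA ✓; k=7: CCGTTTA vs CGTTTAC ✗; k=8: GCCGTTTA vs CGTTTACA ✗.
Only k = 6 is perfect, so the longest perfect 3' overlap is 6.

Longest perfect overlap: 6 complementary base pairs; significant dimer risk (threshold 3).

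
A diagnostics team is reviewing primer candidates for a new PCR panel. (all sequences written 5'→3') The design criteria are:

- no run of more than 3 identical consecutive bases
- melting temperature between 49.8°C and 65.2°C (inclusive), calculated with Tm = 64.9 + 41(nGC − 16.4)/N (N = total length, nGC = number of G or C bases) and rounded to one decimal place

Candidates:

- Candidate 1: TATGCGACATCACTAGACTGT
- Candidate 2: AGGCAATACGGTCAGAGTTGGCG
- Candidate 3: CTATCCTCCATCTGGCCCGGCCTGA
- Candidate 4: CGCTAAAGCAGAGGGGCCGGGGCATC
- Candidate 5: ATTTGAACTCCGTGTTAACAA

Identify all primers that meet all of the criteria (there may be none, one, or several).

Candidate 1 (21 nt, A=6 T=6 G=4 C=5): longest run = 1 ✓; Tm = 64.9 + 41·(9 − 16.4)/21 = 50.5°C ✓ — passes.
Candidate 2 (23 nt, A=6 T=4 G=9 C=4): longest run = 2 ✓; Tm = 64.9 + 41·(13 − 16.4)/23 = 58.8°C ✓ — passes.
Candidate 3 (25 nt, A=3 T=6 G=5 C=11): longest run = 3 ✓; Tm = 64.9 + 41·(16 − 16.4)/25 = 64.2°C ✓ — passes.
Candidate 4 (26 nt, A=6 T=2 G=11 C=7): longest run = 4, exceeds 3 ✗; Tm = 64.9 + 41·(18 − 16.4)/26 = 67.4°C, outside 49.8–65.2°C ✗ — fails.
Candidate 5 (21 nt, A=7 T=7 G=3 C=4): longest run = 3 ✓; Tm = 64.9 + 41·(7 − 16.4)/21 = 46.5°C, outside 49.8–65.2°C ✗ — fails.

Candidate 1, Candidate 2 and Candidate 3.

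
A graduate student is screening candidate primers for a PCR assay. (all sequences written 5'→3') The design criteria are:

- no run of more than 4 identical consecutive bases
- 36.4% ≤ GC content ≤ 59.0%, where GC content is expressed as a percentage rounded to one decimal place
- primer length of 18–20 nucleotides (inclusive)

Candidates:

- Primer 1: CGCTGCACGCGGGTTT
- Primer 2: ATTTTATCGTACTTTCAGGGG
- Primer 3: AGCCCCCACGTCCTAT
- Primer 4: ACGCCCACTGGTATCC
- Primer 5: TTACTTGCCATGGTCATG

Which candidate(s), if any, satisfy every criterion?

Primer 5 only.

Primer 1 (16 nt, A=1 T=4 G=6 C=5): longest run = 3 ✓; GC 11/16 = 68.8%, outside 36.4–59.0% ✗; length 16, outside 18–20 ✗ — fails.
Primer 2 (21 nt, A=4 T=9 G=5 C=3): longest run = 4 ✓; GC 8/21 = 38.1% ✓; length 21, outside 18–20 ✗ — fails.
Primer 3 (16 nt, A=3 T=3 G=2 C=8): longest run = 5, exceeds 4 ✗; GC 10/16 = 62.5%, outside 36.4–59.0% ✗; length 16, outside 18–20 ✗ — fails.
Primer 4 (16 nt, A=3 T=3 G=3 C=7): longest run = 3 ✓; GC 10/16 = 62.5%, outside 36.4–59.0% ✗; length 16, outside 18–20 ✗ — fails.
Primer 5 (18 nt, A=3 T=7 G=4 C=4): longest run = 2 ✓; GC 8/18 = 44.4% ✓; length 18 ✓ — passes.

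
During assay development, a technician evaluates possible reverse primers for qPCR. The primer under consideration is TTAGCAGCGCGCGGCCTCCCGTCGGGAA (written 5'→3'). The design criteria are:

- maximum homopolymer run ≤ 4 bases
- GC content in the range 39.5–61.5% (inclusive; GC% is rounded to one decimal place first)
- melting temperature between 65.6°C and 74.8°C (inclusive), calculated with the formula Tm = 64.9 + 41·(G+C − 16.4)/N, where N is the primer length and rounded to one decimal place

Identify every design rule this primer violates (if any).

Base counts: A=4, T=4, G=10, C=10 (length 28).
homopolymer run: longest run = 3 ✓
GC content: GC 20/28 = 71.4%, outside 39.5–61.5% ✗
Tm: Tm = 64.9 + 41·(20 − 16.4)/28 = 70.2°C ✓

Fails: GC content.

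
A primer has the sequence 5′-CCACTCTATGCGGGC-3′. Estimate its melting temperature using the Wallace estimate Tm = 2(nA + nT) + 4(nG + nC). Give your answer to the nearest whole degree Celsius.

50°C

Base counts: A=2, T=3, G=4, C=6 (length 15).
Tm = 2·(2+3) + 4·(4+6) = 2·5 + 4·10 = 10 + 40 = 50°C.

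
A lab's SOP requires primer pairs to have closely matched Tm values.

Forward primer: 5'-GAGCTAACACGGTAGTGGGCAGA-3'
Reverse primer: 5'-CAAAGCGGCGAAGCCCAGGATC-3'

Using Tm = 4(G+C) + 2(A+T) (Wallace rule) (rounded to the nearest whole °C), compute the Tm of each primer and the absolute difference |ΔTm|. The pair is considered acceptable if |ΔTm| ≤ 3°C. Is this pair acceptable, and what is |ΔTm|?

Forward: A=7 T=3 G=9 C=4 → Tm = 2·10 + 4·13 = 72°C.
Reverse: A=7 T=1 G=7 C=7 → Tm = 2·8 + 4·14 = 72°C.
|ΔTm| = |72 − 72| = 0°C, ≤ 3°C.

|ΔTm| = 0°C; the pair is acceptable.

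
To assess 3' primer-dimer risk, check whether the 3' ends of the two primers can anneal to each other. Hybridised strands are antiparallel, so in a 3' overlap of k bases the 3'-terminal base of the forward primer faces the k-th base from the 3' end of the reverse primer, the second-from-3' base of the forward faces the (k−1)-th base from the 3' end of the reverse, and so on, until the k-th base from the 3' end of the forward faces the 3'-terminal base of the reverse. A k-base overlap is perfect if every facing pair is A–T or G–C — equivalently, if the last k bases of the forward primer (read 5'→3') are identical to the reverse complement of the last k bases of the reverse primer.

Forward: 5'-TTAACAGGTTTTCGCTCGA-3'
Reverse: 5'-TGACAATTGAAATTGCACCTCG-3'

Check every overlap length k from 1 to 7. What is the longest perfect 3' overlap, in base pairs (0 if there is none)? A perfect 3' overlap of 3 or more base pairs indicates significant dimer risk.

Last 7 bases (5'→3') — forward …CGCTCGA, reverse …CACCTCG.
Reverse complement of the reverse primer's last 7 bases: CGAGGTG; its first k bases are the reverse complement of the reverse primer's last k bases, so a perfect k-base overlap needs the forward primer's last k bases to equal them.
Comparing (forward last k vs required): k=1: A vs C ✗; k=2: GA vs CG ✗; k=3: CGA vs CGA ✓; k=4: TCGA vs CGAG ✗; k=5: CTCGA vs CGAGG ✗; k=6: GCTCGA vs CGAGGT ✗; k=7: CGCTCGA vs CGAGGTG ✗.
Only k = 3 is perfect, so the longest perfect 3' overlap is 3.

Longest perfect overlap: 3 complementary base pairs; significant dimer risk (threshold 3).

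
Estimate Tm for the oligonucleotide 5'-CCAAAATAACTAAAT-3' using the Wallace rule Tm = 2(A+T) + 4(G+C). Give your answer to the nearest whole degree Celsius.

Base counts: A=9, T=3, G=0, C=3 (length 15).
Tm = 2·(9+3) + 4·(0+3) = 2·12 + 4·3 = 24 + 12 = 36°C.

36°C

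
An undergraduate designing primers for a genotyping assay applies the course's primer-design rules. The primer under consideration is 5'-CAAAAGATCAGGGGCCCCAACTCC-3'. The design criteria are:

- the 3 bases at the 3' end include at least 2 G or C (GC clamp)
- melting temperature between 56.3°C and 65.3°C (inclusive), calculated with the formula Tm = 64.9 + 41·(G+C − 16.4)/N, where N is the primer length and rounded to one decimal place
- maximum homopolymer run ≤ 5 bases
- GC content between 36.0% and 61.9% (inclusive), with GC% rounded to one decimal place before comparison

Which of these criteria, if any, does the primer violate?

Meets all criteria.

Base counts: A=8, T=2, G=5, C=9 (length 24).
GC clamp: 3' end TCC has 2 G/C ✓
Tm: Tm = 64.9 + 41·(14 − 16.4)/24 = 60.8°C ✓
homopolymer run: longest run = 4 ✓
GC content: GC 14/24 = 58.3% ✓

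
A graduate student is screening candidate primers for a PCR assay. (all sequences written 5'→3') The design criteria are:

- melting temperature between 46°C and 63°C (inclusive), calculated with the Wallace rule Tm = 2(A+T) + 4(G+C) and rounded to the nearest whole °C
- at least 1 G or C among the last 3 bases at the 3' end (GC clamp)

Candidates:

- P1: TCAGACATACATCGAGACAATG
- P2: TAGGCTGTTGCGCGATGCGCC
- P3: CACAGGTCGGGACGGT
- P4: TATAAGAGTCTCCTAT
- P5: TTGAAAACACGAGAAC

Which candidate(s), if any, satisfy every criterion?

P1 and P3.

P1 (22 nt, A=9 T=4 G=4 C=5): Tm = 2·13 + 4·9 = 62°C ✓; 3' end ATG has 1 G/C ✓ — passes.
P2 (21 nt, A=2 T=5 G=8 C=6): Tm = 2·7 + 4·14 = 70°C, outside 46–63°C ✗; 3' end GCC has 3 G/C ✓ — fails.
P3 (16 nt, A=3 T=2 G=7 C=4): Tm = 2·5 + 4·11 = 54°C ✓; 3' end GGT has 2 G/C ✓ — passes.
P4 (16 nt, A=5 T=6 G=2 C=3): Tm = 2·11 + 4·5 = 42°C, outside 46–63°C ✗; 3' end TAT has 0 G/C, need ≥1 ✗ — fails.
P5 (16 nt, A=8 T=2 G=3 C=3): Tm = 2·10 + 4·6 = 44°C, outside 46–63°C ✗; 3' end AAC has 1 G/C ✓ — fails.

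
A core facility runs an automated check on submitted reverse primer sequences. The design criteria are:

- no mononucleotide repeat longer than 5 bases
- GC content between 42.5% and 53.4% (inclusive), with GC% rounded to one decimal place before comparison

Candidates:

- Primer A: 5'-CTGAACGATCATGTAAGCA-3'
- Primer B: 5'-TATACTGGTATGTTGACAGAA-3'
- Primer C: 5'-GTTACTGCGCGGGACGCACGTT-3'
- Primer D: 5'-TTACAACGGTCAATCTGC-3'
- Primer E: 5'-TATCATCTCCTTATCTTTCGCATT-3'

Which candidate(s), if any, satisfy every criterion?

Primer A (19 nt, A=7 T=4 G=4 C=4): longest run = 2 ✓; GC 8/19 = 42.1%, outside 42.5–53.4% ✗ — fails.
Primer B (21 nt, A=7 T=7 G=5 C=2): longest run = 2 ✓; GC 7/21 = 33.3%, outside 42.5–53.4% ✗ — fails.
Primer C (22 nt, A=3 T=5 G=8 C=6): longest run = 3 ✓; GC 14/22 = 63.6%, outside 42.5–53.4% ✗ — fails.
Primer D (18 nt, A=5 T=5 G=3 C=5): longest run = 2 ✓; GC 8/18 = 44.4% ✓ — passes.
Primer E (24 nt, A=4 T=12 G=1 C=7): longest run = 3 ✓; GC 8/24 = 33.3%, outside 42.5–53.4% ✗ — fails.

Primer D only.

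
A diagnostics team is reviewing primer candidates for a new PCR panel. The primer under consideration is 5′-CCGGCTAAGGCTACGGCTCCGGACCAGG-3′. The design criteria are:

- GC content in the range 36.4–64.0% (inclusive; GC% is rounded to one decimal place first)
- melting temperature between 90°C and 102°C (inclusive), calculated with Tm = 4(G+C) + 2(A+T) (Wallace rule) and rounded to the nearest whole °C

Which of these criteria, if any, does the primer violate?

Fails: GC content.

Base counts: A=5, T=3, G=10, C=10 (length 28).
GC content: GC 20/28 = 71.4%, outside 36.4–64.0% ✗
Tm: Tm = 2·8 + 4·20 = 96°C ✓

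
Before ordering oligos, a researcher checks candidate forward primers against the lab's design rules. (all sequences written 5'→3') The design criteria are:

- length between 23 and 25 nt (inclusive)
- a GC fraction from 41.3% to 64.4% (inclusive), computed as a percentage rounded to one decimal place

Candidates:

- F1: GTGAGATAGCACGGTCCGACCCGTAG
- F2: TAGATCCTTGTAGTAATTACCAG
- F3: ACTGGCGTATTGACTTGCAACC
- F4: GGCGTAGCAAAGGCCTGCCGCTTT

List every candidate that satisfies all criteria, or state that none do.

F1 (26 nt, A=6 T=4 G=9 C=7): length 26, outside 23–25 ✗; GC 16/26 = 61.5% ✓ — fails.
F2 (23 nt, A=7 T=8 G=4 C=4): length 23 ✓; GC 8/23 = 34.8%, outside 41.3–64.4% ✗ — fails.
F3 (22 nt, A=5 T=6 G=5 C=6): length 22, outside 23–25 ✗; GC 11/22 = 50.0% ✓ — fails.
F4 (24 nt, A=4 T=5 G=8 C=7): length 24 ✓; GC 15/24 = 62.5% ✓ — passes.

F4 only.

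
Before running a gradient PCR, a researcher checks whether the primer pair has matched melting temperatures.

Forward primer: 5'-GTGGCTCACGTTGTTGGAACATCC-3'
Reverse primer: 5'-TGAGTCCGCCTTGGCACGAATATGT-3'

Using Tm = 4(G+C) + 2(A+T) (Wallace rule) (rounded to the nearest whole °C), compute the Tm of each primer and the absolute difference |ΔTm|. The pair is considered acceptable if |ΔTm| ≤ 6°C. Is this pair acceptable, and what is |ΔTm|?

|ΔTm| = 2°C; the pair is acceptable.

Forward: A=4 T=7 G=7 C=6 → Tm = 2·11 + 4·13 = 74°C.
Reverse: A=5 T=7 G=7 C=6 → Tm = 2·12 + 4·13 = 76°C.
|ΔTm| = |74 − 76| = 2°C, ≤ 6°C.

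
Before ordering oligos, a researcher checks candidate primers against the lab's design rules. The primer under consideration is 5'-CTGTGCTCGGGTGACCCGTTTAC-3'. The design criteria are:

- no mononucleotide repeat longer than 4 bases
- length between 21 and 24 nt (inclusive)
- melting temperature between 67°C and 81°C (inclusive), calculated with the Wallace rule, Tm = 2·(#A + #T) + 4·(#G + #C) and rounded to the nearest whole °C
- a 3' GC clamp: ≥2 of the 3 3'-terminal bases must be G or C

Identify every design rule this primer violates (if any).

Base counts: A=2, T=7, G=7, C=7 (length 23).
homopolymer run: longest run = 3 ✓
length: length 23 ✓
Tm: Tm = 2·9 + 4·14 = 74°C ✓
GC clamp: 3' end TAC has 1 G/C, need ≥2 ✗

Fails: GC clamp.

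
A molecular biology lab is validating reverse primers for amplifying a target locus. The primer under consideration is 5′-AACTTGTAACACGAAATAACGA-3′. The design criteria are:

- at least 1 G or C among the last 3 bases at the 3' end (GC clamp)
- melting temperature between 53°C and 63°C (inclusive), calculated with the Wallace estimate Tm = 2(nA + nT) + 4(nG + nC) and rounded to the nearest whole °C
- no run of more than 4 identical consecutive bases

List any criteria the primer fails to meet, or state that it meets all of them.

Meets all criteria.

Base counts: A=11, T=4, G=3, C=4 (length 22).
GC clamp: 3' end CGA has 2 G/C ✓
Tm: Tm = 2·15 + 4·7 = 58°C ✓
homopolymer run: longest run = 3 ✓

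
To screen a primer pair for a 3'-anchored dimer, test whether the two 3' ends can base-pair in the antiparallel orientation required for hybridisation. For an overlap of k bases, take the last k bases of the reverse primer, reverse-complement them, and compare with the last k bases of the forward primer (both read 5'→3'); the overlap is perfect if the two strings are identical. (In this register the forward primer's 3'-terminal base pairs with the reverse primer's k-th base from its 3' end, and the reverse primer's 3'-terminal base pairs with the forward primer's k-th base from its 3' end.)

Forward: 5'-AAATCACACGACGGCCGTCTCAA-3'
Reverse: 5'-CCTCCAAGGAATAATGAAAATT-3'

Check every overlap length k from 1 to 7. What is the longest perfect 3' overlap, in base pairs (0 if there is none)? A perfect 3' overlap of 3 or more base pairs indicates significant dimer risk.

Last 7 bases (5'→3') — forward …GTCTCAA, reverse …GAAAATT.
Reverse complement of the reverse primer's last 7 bases: AATTTTC; its first k bases are the reverse complement of the reverse primer's last k bases, so a perfect k-base overlap needs the forward primer's last k bases to equal them.
Comparing (forward last k vs required): k=1: A vs A ✓; k=2: AA vs AA ✓; k=3: CAA vs AAT ✗; k=4: TCAA vs AATT ✗; k=5: CTCAA vs AATTT ✗; k=6: TCTCAA vs AATTTT ✗; k=7: GTCTCAA vs AATTTTC ✗.
Perfect overlaps at k = 1, 2; the largest is 2.

Longest perfect overlap: 2 complementary base pairs; below the dimer-risk threshold (threshold 3).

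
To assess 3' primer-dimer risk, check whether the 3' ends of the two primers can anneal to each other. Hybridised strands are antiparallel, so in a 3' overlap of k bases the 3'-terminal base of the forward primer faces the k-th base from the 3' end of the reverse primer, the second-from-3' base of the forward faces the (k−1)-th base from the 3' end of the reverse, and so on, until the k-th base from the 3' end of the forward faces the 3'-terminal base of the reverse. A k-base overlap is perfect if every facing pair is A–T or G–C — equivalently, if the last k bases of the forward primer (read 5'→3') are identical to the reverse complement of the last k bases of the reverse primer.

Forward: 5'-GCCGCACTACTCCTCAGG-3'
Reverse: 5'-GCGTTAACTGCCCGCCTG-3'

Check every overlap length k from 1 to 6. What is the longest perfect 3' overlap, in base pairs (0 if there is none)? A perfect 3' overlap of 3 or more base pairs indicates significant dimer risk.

Last 6 bases (5'→3') — forward …CTCAGG, reverse …CGCCTG.
Reverse complement of the reverse primer's last 6 bases: CAGGCG; its first k bases are the reverse complement of the reverse primer's last k bases, so a perfect k-base overlap needs the forward primer's last k bases to equal them.
Comparing (forward last k vs required): k=1: G vs C ✗; k=2: GG vs CA ✗; k=3: AGG vs CAG ✗; k=4: CAGG vs CAGG ✓; k=5: TCAGG vs CAGGC ✗; k=6: CTCAGG vs CAGGCG ✗.
Only k = 4 is perfect, so the longest perfect 3' overlap is 4.

Longest perfect overlap: 4 complementary base pairs; significant dimer risk (threshold 3).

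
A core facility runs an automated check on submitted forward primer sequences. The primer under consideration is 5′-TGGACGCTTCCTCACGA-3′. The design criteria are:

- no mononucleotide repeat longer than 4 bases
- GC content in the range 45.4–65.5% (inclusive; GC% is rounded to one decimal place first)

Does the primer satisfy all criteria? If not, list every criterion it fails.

Meets all criteria.

Base counts: A=3, T=4, G=4, C=6 (length 17).
homopolymer run: longest run = 2 ✓
GC content: GC 10/17 = 58.8% ✓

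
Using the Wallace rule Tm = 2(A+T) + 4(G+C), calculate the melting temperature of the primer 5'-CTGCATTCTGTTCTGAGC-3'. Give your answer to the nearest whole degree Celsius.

54°C

Base counts: A=2, T=7, G=4, C=5 (length 18).
Tm = 2·(2+7) + 4·(4+5) = 2·9 + 4·9 = 18 + 36 = 54°C.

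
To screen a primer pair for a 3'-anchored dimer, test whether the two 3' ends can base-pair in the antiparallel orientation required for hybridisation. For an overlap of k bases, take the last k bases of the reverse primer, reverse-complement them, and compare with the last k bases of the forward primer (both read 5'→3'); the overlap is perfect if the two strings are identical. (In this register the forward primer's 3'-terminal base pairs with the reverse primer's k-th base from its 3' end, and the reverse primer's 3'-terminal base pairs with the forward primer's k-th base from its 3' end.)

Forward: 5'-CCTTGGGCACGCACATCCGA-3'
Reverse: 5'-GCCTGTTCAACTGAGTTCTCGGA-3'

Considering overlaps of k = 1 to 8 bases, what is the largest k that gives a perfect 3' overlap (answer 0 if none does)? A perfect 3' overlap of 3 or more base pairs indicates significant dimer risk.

Last 8 bases (5'→3') — forward …ACATCCGA, reverse …TTCTCGGA.
Reverse complement of the reverse primer's last 8 bases: TCCGAGAA; its first k bases are the reverse complement of the reverse primer's last k bases, so a perfect k-base overlap needs the forward primer's last k bases to equal them.
Comparing (forward last k vs required): k=1: A vs T ✗; k=2: GA vs TC ✗; k=3: CGA vs TCC ✗; k=4: CCGA vs TCCG ✗; k=5: TCCGA vs TCCGA ✓; k=6: ATCCGA vs TCCGAG ✗; k=7: CATCCGA vs TCCGAGA ✗; k=8: ACATCCGA vs TCCGAGAA ✗.
Only k = 5 is perfect, so the longest perfect 3' overlap is 5.

Longest perfect overlap: 5 complementary base pairs; significant dimer risk (threshold 3).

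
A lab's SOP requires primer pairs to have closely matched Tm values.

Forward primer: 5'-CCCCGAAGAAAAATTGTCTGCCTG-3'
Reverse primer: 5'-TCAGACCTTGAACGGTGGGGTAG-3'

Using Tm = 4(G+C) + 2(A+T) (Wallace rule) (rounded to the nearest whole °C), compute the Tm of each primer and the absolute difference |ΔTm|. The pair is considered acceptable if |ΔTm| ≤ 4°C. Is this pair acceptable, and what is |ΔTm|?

Forward: A=7 T=5 G=5 C=7 → Tm = 2·12 + 4·12 = 72°C.
Reverse: A=5 T=5 G=9 C=4 → Tm = 2·10 + 4·13 = 72°C.
|ΔTm| = |72 − 72| = 0°C, ≤ 4°C.

|ΔTm| = 0°C; the pair is acceptable.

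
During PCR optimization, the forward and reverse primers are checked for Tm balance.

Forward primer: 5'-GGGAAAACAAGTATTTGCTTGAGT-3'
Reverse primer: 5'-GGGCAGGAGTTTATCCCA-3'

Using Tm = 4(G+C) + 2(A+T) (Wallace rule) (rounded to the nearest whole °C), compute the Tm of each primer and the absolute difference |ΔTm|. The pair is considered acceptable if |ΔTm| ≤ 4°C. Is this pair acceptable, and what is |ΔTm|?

Forward: A=8 T=7 G=7 C=2 → Tm = 2·15 + 4·9 = 66°C.
Reverse: A=4 T=4 G=6 C=4 → Tm = 2·8 + 4·10 = 56°C.
|ΔTm| = |66 − 56| = 10°C, > 4°C.

|ΔTm| = 10°C; the pair is not acceptable.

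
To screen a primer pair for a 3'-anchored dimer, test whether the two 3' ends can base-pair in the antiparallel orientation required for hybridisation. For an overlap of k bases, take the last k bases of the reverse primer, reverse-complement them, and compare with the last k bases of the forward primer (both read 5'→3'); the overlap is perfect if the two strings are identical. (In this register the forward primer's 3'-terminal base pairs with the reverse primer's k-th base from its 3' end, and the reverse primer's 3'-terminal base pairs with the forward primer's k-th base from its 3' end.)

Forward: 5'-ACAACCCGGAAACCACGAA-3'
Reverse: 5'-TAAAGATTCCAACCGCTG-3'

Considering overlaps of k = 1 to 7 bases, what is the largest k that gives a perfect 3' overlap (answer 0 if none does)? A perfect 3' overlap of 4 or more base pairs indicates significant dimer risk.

Last 7 bases (5'→3') — forward …CCACGAA, reverse …ACCGCTG.
Reverse complement of the reverse primer's last 7 bases: CAGCGGT; its first k bases are the reverse complement of the reverse primer's last k bases, so a perfect k-base overlap needs the forward primer's last k bases to equal them.
Comparing (forward last k vs required): k=1: A vs C ✗; k=2: AA vs CA ✗; k=3: GAA vs CAG ✗; k=4: CGAA vs CAGC ✗; k=5: ACGAA vs CAGCG ✗; k=6: CACGAA vs CAGCGG ✗; k=7: CCACGAA vs CAGCGGT ✗.
No overlap length from 1 to 7 is perfect, so the longest perfect 3' overlap is 0.

Longest perfect overlap: 0 complementary base pairs; below the dimer-risk threshold (threshold 4).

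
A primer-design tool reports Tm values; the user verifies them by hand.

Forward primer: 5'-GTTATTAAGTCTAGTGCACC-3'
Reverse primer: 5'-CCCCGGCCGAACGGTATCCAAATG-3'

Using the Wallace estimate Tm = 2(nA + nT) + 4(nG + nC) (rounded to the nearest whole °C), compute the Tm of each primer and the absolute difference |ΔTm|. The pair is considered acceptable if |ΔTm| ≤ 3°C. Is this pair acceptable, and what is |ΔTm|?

|ΔTm| = 22°C; the pair is not acceptable.

Forward: A=5 T=7 G=4 C=4 → Tm = 2·12 + 4·8 = 56°C.
Reverse: A=6 T=3 G=6 C=9 → Tm = 2·9 + 4·15 = 78°C.
|ΔTm| = |56 − 78| = 22°C, > 3°C.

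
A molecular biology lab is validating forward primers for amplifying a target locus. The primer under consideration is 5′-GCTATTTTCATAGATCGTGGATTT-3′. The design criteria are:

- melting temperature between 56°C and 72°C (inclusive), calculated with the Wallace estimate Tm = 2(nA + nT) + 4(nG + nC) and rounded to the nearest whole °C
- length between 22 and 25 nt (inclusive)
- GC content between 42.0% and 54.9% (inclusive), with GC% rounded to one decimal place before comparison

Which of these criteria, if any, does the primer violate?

Base counts: A=5, T=11, G=5, C=3 (length 24).
Tm: Tm = 2·16 + 4·8 = 64°C ✓
length: length 24 ✓
GC content: GC 8/24 = 33.3%, outside 42.0–54.9% ✗

Fails: GC content.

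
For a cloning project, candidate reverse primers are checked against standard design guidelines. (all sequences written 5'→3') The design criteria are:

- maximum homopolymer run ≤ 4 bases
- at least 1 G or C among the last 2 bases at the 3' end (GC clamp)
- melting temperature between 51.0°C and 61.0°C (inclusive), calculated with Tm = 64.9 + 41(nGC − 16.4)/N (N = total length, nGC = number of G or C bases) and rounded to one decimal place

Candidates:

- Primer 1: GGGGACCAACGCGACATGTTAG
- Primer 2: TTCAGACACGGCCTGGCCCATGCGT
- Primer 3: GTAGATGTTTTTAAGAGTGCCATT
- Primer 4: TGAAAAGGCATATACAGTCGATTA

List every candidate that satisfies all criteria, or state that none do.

Primer 1 (22 nt, A=6 T=3 G=8 C=5): longest run = 4 ✓; 3' end AG has 1 G/C ✓; Tm = 64.9 + 41·(13 − 16.4)/22 = 58.6°C ✓ — passes.
Primer 2 (25 nt, A=4 T=5 G=7 C=9): longest run = 3 ✓; 3' end GT has 1 G/C ✓; Tm = 64.9 + 41·(16 − 16.4)/25 = 64.2°C, outside 51.0–61.0°C ✗ — fails.
Primer 3 (24 nt, A=6 T=10 G=6 C=2): longest run = 5, exceeds 4 ✗; 3' end TT has 0 G/C, need ≥1 ✗; Tm = 64.9 + 41·(8 − 16.4)/24 = 50.6°C, outside 51.0–61.0°C ✗ — fails.
Primer 4 (24 nt, A=10 T=6 G=5 C=3): longest run = 4 ✓; 3' end TA has 0 G/C, need ≥1 ✗; Tm = 64.9 + 41·(8 − 16.4)/24 = 50.6°C, outside 51.0–61.0°C ✗ — fails.

Primer 1 only.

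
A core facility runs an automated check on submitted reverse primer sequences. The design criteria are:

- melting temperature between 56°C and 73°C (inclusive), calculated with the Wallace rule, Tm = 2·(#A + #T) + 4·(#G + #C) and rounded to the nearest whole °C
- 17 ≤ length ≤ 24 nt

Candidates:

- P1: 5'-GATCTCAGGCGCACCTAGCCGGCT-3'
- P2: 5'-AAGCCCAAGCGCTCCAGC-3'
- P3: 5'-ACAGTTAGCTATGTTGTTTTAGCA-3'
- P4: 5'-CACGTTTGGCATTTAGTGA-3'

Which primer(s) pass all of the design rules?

P2 and P3.

P1 (24 nt, A=4 T=4 G=7 C=9): Tm = 2·8 + 4·16 = 80°C, outside 56–73°C ✗; length 24 ✓ — fails.
P2 (18 nt, A=5 T=1 G=4 C=8): Tm = 2·6 + 4·12 = 60°C ✓; length 18 ✓ — passes.
P3 (24 nt, A=6 T=10 G=5 C=3): Tm = 2·16 + 4·8 = 64°C ✓; length 24 ✓ — passes.
P4 (19 nt, A=4 T=7 G=5 C=3): Tm = 2·11 + 4·8 = 54°C, outside 56–73°C ✗; length 19 ✓ — fails.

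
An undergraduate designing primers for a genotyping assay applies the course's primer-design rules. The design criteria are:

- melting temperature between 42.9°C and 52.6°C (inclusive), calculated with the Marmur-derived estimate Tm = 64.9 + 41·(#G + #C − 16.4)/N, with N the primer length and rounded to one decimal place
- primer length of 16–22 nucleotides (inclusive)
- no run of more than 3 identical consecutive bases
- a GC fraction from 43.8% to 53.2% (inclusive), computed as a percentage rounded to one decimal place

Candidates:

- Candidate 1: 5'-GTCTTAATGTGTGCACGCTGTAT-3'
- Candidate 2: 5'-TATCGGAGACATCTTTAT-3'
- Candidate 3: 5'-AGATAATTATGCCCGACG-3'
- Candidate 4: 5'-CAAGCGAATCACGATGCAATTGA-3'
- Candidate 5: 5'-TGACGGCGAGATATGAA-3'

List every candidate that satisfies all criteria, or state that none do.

Candidate 1 (23 nt, A=4 T=9 G=6 C=4): Tm = 64.9 + 41·(10 − 16.4)/23 = 53.5°C, outside 42.9–52.6°C ✗; length 23, outside 16–22 ✗; longest run = 2 ✓; GC 10/23 = 43.5%, outside 43.8–53.2% ✗ — fails.
Candidate 2 (18 nt, A=5 T=7 G=3 C=3): Tm = 64.9 + 41·(6 − 16.4)/18 = 41.2°C, outside 42.9–52.6°C ✗; length 18 ✓; longest run = 3 ✓; GC 6/18 = 33.3%, outside 43.8–53.2% ✗ — fails.
Candidate 3 (18 nt, A=6 T=4 G=4 C=4): Tm = 64.9 + 41·(8 − 16.4)/18 = 45.8°C ✓; length 18 ✓; longest run = 3 ✓; GC 8/18 = 44.4% ✓ — passes.
Candidate 4 (23 nt, A=9 T=4 G=5 C=5): Tm = 64.9 + 41·(10 − 16.4)/23 = 53.5°C, outside 42.9–52.6°C ✗; length 23, outside 16–22 ✗; longest run = 2 ✓; GC 10/23 = 43.5%, outside 43.8–53.2% ✗ — fails.
Candidate 5 (17 nt, A=6 T=3 G=6 C=2): Tm = 64.9 + 41·(8 − 16.4)/17 = 44.6°C ✓; length 17 ✓; longest run = 2 ✓; GC 8/17 = 47.1% ✓ — passes.

Candidate 3 and Candidate 5.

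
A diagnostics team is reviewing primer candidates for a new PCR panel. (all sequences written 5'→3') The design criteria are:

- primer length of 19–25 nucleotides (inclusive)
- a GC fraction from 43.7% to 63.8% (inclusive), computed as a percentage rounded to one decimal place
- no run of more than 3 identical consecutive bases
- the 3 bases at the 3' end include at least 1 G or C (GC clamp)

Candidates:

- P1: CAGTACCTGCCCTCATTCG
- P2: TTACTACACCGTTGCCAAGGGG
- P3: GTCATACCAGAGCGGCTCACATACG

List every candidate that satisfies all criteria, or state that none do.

P1 and P3.

P1 (19 nt, A=3 T=5 G=3 C=8): length 19 ✓; GC 11/19 = 57.9% ✓; longest run = 3 ✓; 3' end TCG has 2 G/C ✓ — passes.
P2 (22 nt, A=5 T=5 G=6 C=6): length 22 ✓; GC 12/22 = 54.5% ✓; longest run = 4, exceeds 3 ✗; 3' end GGG has 3 G/C ✓ — fails.
P3 (25 nt, A=7 T=4 G=6 C=8): length 25 ✓; GC 14/25 = 56.0% ✓; longest run = 2 ✓; 3' end ACG has 2 G/C ✓ — passes.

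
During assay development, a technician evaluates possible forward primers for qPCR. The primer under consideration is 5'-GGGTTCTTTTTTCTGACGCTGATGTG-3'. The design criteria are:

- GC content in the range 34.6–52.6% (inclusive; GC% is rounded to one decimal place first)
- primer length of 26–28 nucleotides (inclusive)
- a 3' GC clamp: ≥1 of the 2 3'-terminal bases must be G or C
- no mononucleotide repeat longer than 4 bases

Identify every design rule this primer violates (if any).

Base counts: A=2, T=12, G=8, C=4 (length 26).
GC content: GC 12/26 = 46.2% ✓
length: length 26 ✓
GC clamp: 3' end TG has 1 G/C ✓
homopolymer run: longest run = 6, exceeds 4 ✗

Fails: homopolymer run.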